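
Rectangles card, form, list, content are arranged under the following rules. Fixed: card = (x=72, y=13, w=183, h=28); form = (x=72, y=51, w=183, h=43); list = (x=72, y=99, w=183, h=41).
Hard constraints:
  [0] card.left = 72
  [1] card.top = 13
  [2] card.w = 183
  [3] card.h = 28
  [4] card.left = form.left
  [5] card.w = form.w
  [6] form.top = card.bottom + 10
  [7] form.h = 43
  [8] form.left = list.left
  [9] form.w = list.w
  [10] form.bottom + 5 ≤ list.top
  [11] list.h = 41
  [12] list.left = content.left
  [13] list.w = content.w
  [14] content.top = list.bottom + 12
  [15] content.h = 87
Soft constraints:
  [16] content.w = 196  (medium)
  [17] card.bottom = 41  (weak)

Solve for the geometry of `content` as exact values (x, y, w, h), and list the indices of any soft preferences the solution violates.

1. content.x = 72  [list.left = content.left]
2. content.w = 183  [list.w = content.w]
3. content.y = 152  [content.top = list.bottom + 12]
4. content.h = 87  [content.h = 87]

content = (x=72, y=152, w=183, h=87)
violated soft preferences: 16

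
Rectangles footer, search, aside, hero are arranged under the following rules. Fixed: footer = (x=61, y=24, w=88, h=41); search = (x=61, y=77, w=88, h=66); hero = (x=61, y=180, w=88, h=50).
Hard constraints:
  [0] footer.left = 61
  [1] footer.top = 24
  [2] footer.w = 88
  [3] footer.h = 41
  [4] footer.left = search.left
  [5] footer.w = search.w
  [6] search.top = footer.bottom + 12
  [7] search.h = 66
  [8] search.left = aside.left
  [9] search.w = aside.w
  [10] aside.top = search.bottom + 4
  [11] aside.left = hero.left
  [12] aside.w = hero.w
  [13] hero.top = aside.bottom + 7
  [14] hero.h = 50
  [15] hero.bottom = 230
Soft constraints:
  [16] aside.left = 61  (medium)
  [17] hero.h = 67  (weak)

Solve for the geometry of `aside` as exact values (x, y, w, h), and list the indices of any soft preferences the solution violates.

1. aside.x = 61  [search.left = aside.left]
2. aside.w = 88  [search.w = aside.w]
3. aside.y = 147  [aside.top = search.bottom + 4]
4. aside.h = 26  [hero.top = aside.bottom + 7]

aside = (x=61, y=147, w=88, h=26)
violated soft preferences: 17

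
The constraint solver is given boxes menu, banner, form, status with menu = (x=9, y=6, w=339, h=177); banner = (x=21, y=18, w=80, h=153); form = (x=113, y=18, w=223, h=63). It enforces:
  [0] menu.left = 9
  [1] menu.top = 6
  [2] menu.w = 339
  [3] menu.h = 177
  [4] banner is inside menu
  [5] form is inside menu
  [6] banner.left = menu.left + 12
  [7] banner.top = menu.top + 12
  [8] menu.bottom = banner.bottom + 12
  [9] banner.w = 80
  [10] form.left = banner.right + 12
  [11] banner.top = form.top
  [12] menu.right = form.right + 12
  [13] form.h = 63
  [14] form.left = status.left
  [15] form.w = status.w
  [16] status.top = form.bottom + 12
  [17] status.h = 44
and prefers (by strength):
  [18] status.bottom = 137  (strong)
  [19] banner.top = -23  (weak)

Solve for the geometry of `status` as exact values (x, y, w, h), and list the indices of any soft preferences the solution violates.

status = (x=113, y=93, w=223, h=44)
violated soft preferences: 19

1. status.x = 113  [form.left = status.left]
2. status.w = 223  [form.w = status.w]
3. status.y = 93  [status.top = form.bottom + 12]
4. status.h = 44  [status.h = 44]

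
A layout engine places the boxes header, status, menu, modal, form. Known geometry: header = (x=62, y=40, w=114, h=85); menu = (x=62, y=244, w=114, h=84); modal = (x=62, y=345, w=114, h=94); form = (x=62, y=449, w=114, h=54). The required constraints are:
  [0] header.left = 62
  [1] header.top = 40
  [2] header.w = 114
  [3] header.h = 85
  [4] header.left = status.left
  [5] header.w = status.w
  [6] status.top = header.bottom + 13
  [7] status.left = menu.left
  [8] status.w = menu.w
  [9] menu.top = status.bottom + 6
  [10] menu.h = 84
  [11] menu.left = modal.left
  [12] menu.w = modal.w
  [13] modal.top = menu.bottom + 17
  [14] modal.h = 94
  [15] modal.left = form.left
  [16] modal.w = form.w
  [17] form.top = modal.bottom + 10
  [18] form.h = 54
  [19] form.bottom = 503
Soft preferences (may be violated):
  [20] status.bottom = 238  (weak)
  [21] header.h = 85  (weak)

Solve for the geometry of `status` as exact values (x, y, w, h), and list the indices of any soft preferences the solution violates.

status = (x=62, y=138, w=114, h=100)
violated soft preferences: none

1. status.x = 62  [header.left = status.left]
2. status.w = 114  [header.w = status.w]
3. status.y = 138  [status.top = header.bottom + 13]
4. status.h = 100  [menu.top = status.bottom + 6]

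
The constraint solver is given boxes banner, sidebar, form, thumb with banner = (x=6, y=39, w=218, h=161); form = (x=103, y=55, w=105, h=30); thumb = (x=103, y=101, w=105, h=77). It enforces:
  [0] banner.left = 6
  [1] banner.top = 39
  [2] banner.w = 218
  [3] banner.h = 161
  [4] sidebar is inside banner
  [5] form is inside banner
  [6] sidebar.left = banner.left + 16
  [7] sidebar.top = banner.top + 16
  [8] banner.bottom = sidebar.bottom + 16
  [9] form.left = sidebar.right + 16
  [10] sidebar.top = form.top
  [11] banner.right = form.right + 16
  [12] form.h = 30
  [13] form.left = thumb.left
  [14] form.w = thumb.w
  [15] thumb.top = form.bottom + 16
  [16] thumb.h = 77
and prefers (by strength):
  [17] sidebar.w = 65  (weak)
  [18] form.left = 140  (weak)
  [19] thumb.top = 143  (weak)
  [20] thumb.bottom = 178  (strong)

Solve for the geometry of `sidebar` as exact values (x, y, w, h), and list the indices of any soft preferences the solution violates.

sidebar = (x=22, y=55, w=65, h=129)
violated soft preferences: 18, 19

1. sidebar.x = 22  [sidebar.left = banner.left + 16]
2. sidebar.y = 55  [sidebar.top = banner.top + 16]
3. sidebar.h = 129  [banner.bottom = sidebar.bottom + 16]
4. sidebar.w = 65  [form.left = sidebar.right + 16]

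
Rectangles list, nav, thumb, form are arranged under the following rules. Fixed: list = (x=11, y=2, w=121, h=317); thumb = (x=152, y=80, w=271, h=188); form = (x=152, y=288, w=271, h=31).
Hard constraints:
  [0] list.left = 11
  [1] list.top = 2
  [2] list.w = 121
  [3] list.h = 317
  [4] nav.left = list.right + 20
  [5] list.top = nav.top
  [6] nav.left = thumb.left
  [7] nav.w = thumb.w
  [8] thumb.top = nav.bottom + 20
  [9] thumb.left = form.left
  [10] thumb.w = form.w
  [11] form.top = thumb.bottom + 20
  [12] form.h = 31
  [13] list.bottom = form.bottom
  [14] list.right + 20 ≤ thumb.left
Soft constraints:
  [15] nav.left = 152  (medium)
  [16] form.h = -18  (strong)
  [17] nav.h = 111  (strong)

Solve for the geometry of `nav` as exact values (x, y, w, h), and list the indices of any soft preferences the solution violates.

nav = (x=152, y=2, w=271, h=58)
violated soft preferences: 16, 17

1. nav.x = 152  [nav.left = list.right + 20]
2. nav.y = 2  [list.top = nav.top]
3. nav.w = 271  [nav.w = thumb.w]
4. nav.h = 58  [thumb.top = nav.bottom + 20]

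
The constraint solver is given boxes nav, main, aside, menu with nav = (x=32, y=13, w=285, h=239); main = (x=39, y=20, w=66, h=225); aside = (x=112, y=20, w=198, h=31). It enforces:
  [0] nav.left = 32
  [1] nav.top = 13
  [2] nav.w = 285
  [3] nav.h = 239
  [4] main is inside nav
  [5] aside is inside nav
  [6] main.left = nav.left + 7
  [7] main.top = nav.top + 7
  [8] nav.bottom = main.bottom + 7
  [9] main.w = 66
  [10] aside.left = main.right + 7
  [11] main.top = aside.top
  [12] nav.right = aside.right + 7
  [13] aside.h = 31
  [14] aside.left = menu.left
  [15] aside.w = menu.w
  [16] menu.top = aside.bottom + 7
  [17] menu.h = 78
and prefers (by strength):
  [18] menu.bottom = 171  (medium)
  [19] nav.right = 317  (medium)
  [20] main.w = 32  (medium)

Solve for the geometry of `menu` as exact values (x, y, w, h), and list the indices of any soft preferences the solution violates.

1. menu.x = 112  [aside.left = menu.left]
2. menu.w = 198  [aside.w = menu.w]
3. menu.y = 58  [menu.top = aside.bottom + 7]
4. menu.h = 78  [menu.h = 78]

menu = (x=112, y=58, w=198, h=78)
violated soft preferences: 18, 20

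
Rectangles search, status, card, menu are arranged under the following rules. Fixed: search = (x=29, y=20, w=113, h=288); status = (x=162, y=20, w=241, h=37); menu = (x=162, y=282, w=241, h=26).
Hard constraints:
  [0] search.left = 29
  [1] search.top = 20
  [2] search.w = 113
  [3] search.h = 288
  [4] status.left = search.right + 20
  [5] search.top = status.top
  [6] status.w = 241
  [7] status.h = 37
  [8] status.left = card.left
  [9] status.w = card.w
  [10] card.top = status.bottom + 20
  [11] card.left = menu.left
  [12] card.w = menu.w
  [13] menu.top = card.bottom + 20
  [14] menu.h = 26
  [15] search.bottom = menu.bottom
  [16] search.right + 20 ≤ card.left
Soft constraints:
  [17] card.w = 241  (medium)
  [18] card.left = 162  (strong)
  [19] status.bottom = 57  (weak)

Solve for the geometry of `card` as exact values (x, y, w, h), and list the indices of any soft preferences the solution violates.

card = (x=162, y=77, w=241, h=185)
violated soft preferences: none

1. card.x = 162  [status.left = card.left]
2. card.w = 241  [status.w = card.w]
3. card.y = 77  [card.top = status.bottom + 20]
4. card.h = 185  [menu.top = card.bottom + 20]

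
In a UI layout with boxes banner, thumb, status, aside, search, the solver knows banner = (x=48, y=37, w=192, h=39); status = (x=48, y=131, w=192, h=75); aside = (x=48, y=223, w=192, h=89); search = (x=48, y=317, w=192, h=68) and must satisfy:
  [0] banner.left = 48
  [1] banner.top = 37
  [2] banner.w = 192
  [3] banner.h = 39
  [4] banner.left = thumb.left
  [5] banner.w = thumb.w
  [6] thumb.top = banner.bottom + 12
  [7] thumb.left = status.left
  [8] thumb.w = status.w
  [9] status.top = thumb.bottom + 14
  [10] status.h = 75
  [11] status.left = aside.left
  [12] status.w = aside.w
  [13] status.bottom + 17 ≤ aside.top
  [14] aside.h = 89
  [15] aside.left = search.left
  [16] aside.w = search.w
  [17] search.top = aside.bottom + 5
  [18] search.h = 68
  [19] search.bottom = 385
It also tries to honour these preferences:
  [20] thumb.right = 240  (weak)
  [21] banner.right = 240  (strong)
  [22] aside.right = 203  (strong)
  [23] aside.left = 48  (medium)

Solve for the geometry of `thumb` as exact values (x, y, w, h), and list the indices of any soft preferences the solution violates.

1. thumb.x = 48  [banner.left = thumb.left]
2. thumb.w = 192  [banner.w = thumb.w]
3. thumb.y = 88  [thumb.top = banner.bottom + 12]
4. thumb.h = 29  [status.top = thumb.bottom + 14]

thumb = (x=48, y=88, w=192, h=29)
violated soft preferences: 22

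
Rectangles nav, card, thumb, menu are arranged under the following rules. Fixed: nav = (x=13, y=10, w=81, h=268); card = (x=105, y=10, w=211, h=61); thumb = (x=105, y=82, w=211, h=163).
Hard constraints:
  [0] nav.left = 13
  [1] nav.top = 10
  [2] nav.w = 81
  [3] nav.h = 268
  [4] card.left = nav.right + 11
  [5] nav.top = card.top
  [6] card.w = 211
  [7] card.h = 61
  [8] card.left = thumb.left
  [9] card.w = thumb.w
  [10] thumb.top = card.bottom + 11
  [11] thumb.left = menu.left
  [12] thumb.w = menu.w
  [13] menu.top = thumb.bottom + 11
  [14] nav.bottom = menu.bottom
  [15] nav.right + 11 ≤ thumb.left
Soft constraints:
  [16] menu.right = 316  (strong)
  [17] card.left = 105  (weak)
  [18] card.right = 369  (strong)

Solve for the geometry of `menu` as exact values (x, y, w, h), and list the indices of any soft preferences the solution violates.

1. menu.x = 105  [thumb.left = menu.left]
2. menu.w = 211  [thumb.w = menu.w]
3. menu.y = 256  [menu.top = thumb.bottom + 11]
4. menu.h = 22  [nav.bottom = menu.bottom]

menu = (x=105, y=256, w=211, h=22)
violated soft preferences: 18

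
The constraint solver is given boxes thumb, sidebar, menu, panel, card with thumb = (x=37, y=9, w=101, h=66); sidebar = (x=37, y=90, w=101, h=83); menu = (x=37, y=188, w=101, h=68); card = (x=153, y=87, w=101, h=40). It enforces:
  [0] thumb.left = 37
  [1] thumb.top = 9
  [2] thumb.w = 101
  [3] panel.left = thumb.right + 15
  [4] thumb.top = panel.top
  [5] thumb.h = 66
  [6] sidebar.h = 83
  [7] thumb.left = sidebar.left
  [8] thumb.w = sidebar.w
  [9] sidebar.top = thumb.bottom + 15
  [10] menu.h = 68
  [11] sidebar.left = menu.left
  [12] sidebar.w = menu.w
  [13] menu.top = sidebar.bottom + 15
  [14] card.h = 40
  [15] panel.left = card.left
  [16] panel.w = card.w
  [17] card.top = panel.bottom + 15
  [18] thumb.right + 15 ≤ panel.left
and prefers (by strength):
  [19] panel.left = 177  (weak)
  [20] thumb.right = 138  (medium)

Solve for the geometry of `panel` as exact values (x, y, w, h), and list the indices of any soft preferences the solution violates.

panel = (x=153, y=9, w=101, h=63)
violated soft preferences: 19

1. panel.x = 153  [panel.left = thumb.right + 15]
2. panel.y = 9  [thumb.top = panel.top]
3. panel.w = 101  [panel.w = card.w]
4. panel.h = 63  [card.top = panel.bottom + 15]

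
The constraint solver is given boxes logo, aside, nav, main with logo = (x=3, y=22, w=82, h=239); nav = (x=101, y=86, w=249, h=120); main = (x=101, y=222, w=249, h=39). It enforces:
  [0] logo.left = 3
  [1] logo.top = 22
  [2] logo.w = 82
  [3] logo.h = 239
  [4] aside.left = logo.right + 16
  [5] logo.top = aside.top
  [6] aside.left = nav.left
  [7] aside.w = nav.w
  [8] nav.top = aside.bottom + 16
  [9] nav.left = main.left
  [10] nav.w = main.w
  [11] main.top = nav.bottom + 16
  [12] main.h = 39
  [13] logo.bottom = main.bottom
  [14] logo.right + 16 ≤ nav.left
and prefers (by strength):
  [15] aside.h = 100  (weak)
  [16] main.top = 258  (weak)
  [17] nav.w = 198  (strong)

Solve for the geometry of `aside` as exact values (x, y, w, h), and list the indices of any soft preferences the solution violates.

1. aside.x = 101  [aside.left = logo.right + 16]
2. aside.y = 22  [logo.top = aside.top]
3. aside.w = 249  [aside.w = nav.w]
4. aside.h = 48  [nav.top = aside.bottom + 16]

aside = (x=101, y=22, w=249, h=48)
violated soft preferences: 15, 16, 17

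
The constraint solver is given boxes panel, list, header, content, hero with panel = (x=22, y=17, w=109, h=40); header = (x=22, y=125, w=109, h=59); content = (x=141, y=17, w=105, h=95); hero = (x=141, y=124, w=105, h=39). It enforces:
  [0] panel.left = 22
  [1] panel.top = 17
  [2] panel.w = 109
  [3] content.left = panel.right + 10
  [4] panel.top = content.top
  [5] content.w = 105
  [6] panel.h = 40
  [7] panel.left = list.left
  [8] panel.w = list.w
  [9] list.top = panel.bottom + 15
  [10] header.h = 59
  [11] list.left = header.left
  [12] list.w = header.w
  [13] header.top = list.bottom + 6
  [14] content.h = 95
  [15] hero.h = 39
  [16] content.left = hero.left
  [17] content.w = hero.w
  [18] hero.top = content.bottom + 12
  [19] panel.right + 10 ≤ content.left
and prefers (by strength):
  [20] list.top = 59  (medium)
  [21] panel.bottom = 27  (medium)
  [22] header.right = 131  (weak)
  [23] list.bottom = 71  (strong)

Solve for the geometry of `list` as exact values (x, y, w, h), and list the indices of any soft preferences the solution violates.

list = (x=22, y=72, w=109, h=47)
violated soft preferences: 20, 21, 23

1. list.x = 22  [panel.left = list.left]
2. list.w = 109  [panel.w = list.w]
3. list.y = 72  [list.top = panel.bottom + 15]
4. list.h = 47  [header.top = list.bottom + 6]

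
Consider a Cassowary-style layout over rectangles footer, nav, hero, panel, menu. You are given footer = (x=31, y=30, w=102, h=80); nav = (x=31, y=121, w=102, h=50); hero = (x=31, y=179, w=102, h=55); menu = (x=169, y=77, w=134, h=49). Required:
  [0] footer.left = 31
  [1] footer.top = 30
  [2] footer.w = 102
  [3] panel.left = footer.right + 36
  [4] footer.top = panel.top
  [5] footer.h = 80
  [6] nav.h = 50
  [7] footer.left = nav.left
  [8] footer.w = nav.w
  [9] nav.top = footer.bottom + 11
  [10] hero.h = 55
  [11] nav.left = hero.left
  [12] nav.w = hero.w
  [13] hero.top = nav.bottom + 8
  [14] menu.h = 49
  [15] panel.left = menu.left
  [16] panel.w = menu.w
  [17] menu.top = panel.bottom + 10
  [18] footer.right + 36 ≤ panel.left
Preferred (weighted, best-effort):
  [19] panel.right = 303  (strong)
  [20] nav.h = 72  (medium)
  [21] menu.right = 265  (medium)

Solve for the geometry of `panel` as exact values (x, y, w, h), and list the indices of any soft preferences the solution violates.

panel = (x=169, y=30, w=134, h=37)
violated soft preferences: 20, 21

1. panel.x = 169  [panel.left = footer.right + 36]
2. panel.y = 30  [footer.top = panel.top]
3. panel.w = 134  [panel.w = menu.w]
4. panel.h = 37  [menu.top = panel.bottom + 10]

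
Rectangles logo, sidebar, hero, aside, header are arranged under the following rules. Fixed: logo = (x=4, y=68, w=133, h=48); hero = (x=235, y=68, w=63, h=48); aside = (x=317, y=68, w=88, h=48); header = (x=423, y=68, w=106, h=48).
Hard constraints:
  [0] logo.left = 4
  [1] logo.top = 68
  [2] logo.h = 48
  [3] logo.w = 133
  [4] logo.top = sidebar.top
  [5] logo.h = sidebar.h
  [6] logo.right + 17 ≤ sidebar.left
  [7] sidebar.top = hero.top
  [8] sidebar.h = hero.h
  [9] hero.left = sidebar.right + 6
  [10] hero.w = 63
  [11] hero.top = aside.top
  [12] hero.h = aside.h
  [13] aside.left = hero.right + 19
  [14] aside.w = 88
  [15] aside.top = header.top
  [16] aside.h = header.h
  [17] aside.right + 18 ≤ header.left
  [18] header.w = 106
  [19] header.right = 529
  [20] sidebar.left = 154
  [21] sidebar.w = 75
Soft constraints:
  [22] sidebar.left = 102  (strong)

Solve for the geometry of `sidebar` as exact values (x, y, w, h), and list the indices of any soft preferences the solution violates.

1. sidebar.y = 68  [logo.top = sidebar.top]
2. sidebar.h = 48  [logo.h = sidebar.h]
3. sidebar.x = 154  [sidebar.left = 154]
4. sidebar.w = 75  [sidebar.w = 75]

sidebar = (x=154, y=68, w=75, h=48)
violated soft preferences: 22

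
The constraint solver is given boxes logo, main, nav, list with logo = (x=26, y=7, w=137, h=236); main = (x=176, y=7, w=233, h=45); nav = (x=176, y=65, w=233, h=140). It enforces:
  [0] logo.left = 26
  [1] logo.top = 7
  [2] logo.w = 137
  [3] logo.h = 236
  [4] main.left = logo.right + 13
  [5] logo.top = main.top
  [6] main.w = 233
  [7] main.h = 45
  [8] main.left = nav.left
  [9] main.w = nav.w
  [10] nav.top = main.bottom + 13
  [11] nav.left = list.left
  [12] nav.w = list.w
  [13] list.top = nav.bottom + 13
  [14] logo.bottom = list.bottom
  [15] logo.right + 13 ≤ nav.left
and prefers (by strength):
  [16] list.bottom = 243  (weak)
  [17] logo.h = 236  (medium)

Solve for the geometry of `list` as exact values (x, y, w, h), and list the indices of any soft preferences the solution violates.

list = (x=176, y=218, w=233, h=25)
violated soft preferences: none

1. list.x = 176  [nav.left = list.left]
2. list.w = 233  [nav.w = list.w]
3. list.y = 218  [list.top = nav.bottom + 13]
4. list.h = 25  [logo.bottom = list.bottom]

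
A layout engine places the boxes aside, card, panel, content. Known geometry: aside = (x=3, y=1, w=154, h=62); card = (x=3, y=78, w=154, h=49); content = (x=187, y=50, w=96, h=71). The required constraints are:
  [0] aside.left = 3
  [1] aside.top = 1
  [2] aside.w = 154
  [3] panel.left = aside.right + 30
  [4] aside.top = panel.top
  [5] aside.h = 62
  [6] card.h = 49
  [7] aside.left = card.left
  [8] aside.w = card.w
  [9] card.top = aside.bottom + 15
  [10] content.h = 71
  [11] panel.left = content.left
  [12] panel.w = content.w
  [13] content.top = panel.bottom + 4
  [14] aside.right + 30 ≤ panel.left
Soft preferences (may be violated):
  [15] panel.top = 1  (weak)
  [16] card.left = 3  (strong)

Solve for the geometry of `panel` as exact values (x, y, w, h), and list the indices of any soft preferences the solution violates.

1. panel.x = 187  [panel.left = aside.right + 30]
2. panel.y = 1  [aside.top = panel.top]
3. panel.w = 96  [panel.w = content.w]
4. panel.h = 45  [content.top = panel.bottom + 4]

panel = (x=187, y=1, w=96, h=45)
violated soft preferences: none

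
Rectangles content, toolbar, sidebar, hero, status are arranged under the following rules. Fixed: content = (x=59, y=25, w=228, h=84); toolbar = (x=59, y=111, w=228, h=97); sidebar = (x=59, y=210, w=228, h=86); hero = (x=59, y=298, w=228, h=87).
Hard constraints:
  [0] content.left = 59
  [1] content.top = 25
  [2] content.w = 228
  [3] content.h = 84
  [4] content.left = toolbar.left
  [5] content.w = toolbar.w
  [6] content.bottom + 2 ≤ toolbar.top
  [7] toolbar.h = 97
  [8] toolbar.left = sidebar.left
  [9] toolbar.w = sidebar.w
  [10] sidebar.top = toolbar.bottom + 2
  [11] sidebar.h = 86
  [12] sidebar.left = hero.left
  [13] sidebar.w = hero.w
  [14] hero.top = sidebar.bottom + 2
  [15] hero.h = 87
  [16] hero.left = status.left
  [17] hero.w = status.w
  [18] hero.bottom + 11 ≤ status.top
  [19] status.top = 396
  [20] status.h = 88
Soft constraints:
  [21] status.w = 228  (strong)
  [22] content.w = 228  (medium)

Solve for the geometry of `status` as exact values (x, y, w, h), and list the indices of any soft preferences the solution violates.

status = (x=59, y=396, w=228, h=88)
violated soft preferences: none

1. status.x = 59  [hero.left = status.left]
2. status.w = 228  [hero.w = status.w]
3. status.y = 396  [status.top = 396]
4. status.h = 88  [status.h = 88]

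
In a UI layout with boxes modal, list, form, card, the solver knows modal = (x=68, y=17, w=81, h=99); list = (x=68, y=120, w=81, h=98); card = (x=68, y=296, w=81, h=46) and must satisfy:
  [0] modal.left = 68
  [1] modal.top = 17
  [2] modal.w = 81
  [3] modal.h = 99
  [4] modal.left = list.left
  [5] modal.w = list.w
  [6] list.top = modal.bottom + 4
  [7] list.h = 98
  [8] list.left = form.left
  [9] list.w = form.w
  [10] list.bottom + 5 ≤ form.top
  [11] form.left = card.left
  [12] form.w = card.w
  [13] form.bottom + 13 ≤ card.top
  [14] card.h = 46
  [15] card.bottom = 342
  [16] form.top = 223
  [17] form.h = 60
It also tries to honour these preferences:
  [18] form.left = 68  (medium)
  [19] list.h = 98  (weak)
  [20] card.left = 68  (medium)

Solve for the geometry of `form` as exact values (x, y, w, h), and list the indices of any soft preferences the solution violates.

form = (x=68, y=223, w=81, h=60)
violated soft preferences: none

1. form.x = 68  [list.left = form.left]
2. form.w = 81  [list.w = form.w]
3. form.y = 223  [form.top = 223]
4. form.h = 60  [form.h = 60]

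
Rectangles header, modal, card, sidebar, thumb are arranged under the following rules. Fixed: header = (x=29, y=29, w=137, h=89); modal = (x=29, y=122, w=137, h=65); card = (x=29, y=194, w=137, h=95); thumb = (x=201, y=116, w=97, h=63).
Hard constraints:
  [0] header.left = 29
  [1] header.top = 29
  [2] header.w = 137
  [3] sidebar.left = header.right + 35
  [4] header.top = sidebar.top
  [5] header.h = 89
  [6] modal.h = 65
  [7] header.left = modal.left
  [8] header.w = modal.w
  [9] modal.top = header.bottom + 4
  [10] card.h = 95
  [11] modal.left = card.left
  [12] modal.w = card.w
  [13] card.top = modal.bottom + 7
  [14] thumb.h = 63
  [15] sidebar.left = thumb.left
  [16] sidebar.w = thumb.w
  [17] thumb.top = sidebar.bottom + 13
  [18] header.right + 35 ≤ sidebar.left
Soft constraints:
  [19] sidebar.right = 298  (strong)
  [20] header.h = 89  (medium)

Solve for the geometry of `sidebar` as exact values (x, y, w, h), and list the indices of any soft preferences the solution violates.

1. sidebar.x = 201  [sidebar.left = header.right + 35]
2. sidebar.y = 29  [header.top = sidebar.top]
3. sidebar.w = 97  [sidebar.w = thumb.w]
4. sidebar.h = 74  [thumb.top = sidebar.bottom + 13]

sidebar = (x=201, y=29, w=97, h=74)
violated soft preferences: none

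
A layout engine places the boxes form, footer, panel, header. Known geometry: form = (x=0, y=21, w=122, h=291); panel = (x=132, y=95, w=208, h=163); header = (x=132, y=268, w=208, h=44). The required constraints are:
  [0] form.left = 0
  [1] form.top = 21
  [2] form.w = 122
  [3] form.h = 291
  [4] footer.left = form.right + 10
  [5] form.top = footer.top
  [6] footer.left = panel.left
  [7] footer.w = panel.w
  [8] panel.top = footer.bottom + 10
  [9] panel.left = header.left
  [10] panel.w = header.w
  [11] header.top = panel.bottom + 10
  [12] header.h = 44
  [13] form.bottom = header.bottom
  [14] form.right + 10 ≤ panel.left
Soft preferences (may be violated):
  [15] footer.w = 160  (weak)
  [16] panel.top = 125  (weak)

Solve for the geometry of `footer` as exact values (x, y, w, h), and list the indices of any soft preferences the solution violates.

footer = (x=132, y=21, w=208, h=64)
violated soft preferences: 15, 16

1. footer.x = 132  [footer.left = form.right + 10]
2. footer.y = 21  [form.top = footer.top]
3. footer.w = 208  [footer.w = panel.w]
4. footer.h = 64  [panel.top = footer.bottom + 10]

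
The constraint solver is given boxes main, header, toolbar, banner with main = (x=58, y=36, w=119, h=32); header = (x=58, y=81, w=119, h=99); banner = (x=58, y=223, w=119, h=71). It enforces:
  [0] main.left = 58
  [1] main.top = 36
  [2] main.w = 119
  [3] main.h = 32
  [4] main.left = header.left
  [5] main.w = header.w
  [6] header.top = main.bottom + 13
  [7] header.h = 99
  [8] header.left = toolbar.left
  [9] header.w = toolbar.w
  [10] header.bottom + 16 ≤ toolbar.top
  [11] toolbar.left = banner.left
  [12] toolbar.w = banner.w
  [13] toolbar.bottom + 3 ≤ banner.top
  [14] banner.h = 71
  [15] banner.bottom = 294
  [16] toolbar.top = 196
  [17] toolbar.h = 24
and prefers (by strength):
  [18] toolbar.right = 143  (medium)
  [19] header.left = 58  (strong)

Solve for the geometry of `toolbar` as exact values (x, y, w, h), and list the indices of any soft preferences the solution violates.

toolbar = (x=58, y=196, w=119, h=24)
violated soft preferences: 18

1. toolbar.x = 58  [header.left = toolbar.left]
2. toolbar.w = 119  [header.w = toolbar.w]
3. toolbar.y = 196  [toolbar.top = 196]
4. toolbar.h = 24  [toolbar.h = 24]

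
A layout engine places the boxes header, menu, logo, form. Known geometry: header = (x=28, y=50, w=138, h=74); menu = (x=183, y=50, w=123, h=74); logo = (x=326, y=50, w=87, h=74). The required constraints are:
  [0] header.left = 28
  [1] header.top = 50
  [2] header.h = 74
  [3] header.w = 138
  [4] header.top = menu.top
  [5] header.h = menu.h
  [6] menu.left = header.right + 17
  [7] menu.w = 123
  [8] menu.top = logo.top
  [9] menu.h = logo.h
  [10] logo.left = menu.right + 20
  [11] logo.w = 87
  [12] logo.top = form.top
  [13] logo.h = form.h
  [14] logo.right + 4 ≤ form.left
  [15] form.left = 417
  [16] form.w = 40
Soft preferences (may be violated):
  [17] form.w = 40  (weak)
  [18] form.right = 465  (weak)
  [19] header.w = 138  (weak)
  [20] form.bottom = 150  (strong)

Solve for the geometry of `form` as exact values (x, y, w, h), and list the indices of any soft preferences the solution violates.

form = (x=417, y=50, w=40, h=74)
violated soft preferences: 18, 20

1. form.y = 50  [logo.top = form.top]
2. form.h = 74  [logo.h = form.h]
3. form.x = 417  [form.left = 417]
4. form.w = 40  [form.w = 40]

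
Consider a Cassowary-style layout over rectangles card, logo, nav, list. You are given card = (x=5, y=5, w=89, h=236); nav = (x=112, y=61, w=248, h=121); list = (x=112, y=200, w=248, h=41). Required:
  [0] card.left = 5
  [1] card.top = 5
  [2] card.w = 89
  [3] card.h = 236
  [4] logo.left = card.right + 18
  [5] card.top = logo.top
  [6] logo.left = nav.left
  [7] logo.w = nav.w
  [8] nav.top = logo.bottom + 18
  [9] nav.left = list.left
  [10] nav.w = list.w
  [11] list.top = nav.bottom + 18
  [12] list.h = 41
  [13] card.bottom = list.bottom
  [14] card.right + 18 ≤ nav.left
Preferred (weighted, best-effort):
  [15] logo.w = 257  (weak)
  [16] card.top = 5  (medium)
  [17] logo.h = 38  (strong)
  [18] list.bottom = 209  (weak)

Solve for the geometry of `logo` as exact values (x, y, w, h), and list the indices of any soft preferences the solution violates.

1. logo.x = 112  [logo.left = card.right + 18]
2. logo.y = 5  [card.top = logo.top]
3. logo.w = 248  [logo.w = nav.w]
4. logo.h = 38  [nav.top = logo.bottom + 18]

logo = (x=112, y=5, w=248, h=38)
violated soft preferences: 15, 18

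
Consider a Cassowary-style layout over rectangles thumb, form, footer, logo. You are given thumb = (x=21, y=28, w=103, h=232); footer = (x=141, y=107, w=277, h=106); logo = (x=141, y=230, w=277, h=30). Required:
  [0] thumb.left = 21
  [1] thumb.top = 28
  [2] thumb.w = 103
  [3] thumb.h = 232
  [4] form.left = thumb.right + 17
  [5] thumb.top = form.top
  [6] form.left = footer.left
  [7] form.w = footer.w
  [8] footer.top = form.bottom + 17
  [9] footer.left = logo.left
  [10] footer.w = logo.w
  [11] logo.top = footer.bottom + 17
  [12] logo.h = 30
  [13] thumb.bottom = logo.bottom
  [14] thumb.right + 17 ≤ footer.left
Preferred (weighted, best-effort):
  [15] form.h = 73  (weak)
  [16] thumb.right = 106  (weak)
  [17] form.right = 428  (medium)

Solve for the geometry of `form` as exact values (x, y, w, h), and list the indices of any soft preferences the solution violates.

1. form.x = 141  [form.left = thumb.right + 17]
2. form.y = 28  [thumb.top = form.top]
3. form.w = 277  [form.w = footer.w]
4. form.h = 62  [footer.top = form.bottom + 17]

form = (x=141, y=28, w=277, h=62)
violated soft preferences: 15, 16, 17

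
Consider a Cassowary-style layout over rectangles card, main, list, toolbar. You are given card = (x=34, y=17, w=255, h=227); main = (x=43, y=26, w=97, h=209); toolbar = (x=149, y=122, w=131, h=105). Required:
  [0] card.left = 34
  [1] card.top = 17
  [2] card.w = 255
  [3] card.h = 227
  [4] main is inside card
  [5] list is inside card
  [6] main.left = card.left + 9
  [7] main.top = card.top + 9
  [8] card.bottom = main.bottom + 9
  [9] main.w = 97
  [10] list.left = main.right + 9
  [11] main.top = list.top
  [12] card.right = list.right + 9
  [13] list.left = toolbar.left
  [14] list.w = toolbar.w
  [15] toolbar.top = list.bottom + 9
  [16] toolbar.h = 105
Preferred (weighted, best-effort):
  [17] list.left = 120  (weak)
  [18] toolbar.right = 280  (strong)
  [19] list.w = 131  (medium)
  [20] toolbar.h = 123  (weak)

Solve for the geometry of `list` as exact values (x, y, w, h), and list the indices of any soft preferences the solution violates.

list = (x=149, y=26, w=131, h=87)
violated soft preferences: 17, 20

1. list.x = 149  [list.left = main.right + 9]
2. list.y = 26  [main.top = list.top]
3. list.w = 131  [card.right = list.right + 9]
4. list.h = 87  [toolbar.top = list.bottom + 9]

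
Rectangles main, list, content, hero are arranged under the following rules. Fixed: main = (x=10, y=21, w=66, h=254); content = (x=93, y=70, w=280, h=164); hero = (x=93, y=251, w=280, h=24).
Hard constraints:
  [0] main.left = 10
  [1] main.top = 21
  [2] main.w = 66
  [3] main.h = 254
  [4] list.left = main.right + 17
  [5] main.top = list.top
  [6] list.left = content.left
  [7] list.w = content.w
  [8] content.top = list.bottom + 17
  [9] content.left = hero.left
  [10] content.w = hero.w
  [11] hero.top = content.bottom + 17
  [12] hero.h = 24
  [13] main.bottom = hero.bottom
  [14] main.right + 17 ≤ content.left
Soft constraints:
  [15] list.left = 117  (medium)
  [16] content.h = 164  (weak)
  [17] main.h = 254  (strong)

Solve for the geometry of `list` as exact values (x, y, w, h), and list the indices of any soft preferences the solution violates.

list = (x=93, y=21, w=280, h=32)
violated soft preferences: 15

1. list.x = 93  [list.left = main.right + 17]
2. list.y = 21  [main.top = list.top]
3. list.w = 280  [list.w = content.w]
4. list.h = 32  [content.top = list.bottom + 17]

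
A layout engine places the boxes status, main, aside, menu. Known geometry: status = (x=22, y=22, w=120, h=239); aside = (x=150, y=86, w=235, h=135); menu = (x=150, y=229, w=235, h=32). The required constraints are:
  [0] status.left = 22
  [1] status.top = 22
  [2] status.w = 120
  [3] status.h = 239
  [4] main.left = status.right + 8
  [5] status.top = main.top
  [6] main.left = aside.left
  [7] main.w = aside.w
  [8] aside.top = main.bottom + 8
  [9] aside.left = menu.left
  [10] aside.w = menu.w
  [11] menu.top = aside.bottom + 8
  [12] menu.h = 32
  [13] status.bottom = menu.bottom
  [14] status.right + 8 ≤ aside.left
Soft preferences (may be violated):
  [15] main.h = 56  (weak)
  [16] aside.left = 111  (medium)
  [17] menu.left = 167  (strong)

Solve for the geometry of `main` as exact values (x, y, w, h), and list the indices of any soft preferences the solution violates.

main = (x=150, y=22, w=235, h=56)
violated soft preferences: 16, 17

1. main.x = 150  [main.left = status.right + 8]
2. main.y = 22  [status.top = main.top]
3. main.w = 235  [main.w = aside.w]
4. main.h = 56  [aside.top = main.bottom + 8]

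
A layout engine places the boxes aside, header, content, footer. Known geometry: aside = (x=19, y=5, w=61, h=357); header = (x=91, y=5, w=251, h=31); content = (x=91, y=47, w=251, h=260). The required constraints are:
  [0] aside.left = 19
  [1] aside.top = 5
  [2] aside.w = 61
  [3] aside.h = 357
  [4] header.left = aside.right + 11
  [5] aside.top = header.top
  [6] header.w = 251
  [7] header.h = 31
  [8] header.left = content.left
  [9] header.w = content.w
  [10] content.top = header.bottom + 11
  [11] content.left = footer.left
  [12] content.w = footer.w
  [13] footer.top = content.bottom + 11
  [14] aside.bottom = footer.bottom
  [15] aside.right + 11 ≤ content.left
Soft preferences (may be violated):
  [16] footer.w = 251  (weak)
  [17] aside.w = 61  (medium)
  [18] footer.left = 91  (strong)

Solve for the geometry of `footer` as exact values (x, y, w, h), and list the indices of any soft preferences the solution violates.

1. footer.x = 91  [content.left = footer.left]
2. footer.w = 251  [content.w = footer.w]
3. footer.y = 318  [footer.top = content.bottom + 11]
4. footer.h = 44  [aside.bottom = footer.bottom]

footer = (x=91, y=318, w=251, h=44)
violated soft preferences: none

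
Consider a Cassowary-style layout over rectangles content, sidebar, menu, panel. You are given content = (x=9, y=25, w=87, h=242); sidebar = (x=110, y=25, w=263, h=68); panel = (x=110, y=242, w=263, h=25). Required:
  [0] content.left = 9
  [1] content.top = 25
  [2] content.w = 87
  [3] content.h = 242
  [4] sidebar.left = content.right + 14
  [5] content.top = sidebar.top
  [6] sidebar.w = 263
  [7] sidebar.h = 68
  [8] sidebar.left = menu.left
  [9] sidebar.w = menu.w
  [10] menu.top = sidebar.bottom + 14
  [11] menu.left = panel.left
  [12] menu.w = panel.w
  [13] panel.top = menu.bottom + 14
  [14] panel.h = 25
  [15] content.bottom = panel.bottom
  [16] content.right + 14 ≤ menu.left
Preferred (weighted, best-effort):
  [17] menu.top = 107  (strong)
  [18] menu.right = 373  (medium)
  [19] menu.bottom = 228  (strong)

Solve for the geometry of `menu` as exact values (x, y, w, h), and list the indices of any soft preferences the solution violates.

menu = (x=110, y=107, w=263, h=121)
violated soft preferences: none

1. menu.x = 110  [sidebar.left = menu.left]
2. menu.w = 263  [sidebar.w = menu.w]
3. menu.y = 107  [menu.top = sidebar.bottom + 14]
4. menu.h = 121  [panel.top = menu.bottom + 14]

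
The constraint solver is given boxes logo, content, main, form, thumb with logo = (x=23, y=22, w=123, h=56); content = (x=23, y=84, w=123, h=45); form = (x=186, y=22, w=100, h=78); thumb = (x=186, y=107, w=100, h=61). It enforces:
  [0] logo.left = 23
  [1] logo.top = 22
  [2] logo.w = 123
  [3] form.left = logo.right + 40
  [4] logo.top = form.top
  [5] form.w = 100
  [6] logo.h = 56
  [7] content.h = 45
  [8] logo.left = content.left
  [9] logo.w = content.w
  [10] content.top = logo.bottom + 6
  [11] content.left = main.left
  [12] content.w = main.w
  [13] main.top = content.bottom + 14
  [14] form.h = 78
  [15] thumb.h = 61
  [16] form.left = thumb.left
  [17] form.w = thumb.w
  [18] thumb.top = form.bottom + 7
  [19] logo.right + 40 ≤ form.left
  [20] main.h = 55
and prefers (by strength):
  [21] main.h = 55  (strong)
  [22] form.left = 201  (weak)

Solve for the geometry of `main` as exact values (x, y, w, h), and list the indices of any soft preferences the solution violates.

1. main.x = 23  [content.left = main.left]
2. main.w = 123  [content.w = main.w]
3. main.y = 143  [main.top = content.bottom + 14]
4. main.h = 55  [main.h = 55]

main = (x=23, y=143, w=123, h=55)
violated soft preferences: 22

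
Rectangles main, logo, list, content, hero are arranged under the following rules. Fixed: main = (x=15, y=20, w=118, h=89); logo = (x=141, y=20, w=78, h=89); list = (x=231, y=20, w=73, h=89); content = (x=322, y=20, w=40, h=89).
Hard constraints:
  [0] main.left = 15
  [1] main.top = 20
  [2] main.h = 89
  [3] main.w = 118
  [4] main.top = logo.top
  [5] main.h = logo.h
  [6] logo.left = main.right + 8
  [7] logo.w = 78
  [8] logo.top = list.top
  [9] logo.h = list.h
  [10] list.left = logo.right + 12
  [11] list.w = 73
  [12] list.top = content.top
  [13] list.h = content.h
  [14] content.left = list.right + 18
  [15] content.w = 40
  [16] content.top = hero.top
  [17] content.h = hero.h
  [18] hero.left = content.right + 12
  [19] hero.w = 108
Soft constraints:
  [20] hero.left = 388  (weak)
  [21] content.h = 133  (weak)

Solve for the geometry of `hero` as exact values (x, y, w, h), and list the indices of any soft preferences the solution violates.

hero = (x=374, y=20, w=108, h=89)
violated soft preferences: 20, 21

1. hero.y = 20  [content.top = hero.top]
2. hero.h = 89  [content.h = hero.h]
3. hero.x = 374  [hero.left = content.right + 12]
4. hero.w = 108  [hero.w = 108]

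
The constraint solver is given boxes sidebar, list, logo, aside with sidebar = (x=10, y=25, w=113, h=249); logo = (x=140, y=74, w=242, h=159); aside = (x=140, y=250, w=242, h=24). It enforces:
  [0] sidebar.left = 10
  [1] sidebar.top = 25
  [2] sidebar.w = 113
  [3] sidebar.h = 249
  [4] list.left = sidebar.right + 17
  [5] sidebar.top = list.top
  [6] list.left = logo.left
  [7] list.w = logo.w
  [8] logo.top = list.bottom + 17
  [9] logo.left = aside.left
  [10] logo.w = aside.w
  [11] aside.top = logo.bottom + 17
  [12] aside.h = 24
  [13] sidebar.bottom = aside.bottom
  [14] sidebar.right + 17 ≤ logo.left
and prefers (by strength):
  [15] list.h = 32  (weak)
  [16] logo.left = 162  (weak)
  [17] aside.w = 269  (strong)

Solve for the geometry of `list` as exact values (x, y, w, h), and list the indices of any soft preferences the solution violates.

list = (x=140, y=25, w=242, h=32)
violated soft preferences: 16, 17

1. list.x = 140  [list.left = sidebar.right + 17]
2. list.y = 25  [sidebar.top = list.top]
3. list.w = 242  [list.w = logo.w]
4. list.h = 32  [logo.top = list.bottom + 17]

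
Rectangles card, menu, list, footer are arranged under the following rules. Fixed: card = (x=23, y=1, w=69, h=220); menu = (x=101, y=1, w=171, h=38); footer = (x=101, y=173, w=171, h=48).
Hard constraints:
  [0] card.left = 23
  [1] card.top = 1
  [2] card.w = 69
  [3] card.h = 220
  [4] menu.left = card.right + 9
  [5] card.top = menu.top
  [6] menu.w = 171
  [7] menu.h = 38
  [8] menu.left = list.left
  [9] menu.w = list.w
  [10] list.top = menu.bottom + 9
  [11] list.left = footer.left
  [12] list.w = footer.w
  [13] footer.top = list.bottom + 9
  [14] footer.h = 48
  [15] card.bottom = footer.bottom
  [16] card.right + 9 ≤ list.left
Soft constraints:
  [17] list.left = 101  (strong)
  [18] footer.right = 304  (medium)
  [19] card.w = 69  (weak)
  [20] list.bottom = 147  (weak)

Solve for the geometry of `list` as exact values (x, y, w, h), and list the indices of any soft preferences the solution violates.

1. list.x = 101  [menu.left = list.left]
2. list.w = 171  [menu.w = list.w]
3. list.y = 48  [list.top = menu.bottom + 9]
4. list.h = 116  [footer.top = list.bottom + 9]

list = (x=101, y=48, w=171, h=116)
violated soft preferences: 18, 20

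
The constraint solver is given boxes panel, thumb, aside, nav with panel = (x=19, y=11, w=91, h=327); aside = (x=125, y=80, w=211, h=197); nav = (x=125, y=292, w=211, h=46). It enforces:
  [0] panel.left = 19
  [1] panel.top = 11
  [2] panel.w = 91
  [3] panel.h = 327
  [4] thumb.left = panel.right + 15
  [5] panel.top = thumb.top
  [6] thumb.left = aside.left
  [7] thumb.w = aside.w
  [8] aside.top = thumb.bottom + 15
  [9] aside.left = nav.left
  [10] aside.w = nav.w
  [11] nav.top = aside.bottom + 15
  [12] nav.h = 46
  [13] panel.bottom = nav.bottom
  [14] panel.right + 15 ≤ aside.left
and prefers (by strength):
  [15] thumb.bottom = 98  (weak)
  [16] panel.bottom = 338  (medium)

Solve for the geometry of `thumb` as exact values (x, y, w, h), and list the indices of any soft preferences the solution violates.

1. thumb.x = 125  [thumb.left = panel.right + 15]
2. thumb.y = 11  [panel.top = thumb.top]
3. thumb.w = 211  [thumb.w = aside.w]
4. thumb.h = 54  [aside.top = thumb.bottom + 15]

thumb = (x=125, y=11, w=211, h=54)
violated soft preferences: 15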